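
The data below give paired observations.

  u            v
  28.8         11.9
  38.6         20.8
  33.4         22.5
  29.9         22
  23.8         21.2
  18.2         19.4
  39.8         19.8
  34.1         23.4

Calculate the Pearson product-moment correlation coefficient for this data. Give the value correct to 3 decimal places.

n = 8, Σu = 246.6, Σv = 161, Σu² = 7973.5, Σv² = 3329.9, Σuv = 4998.52
nΣuv − ΣuΣv = 39988.16 − 39702.6 = 285.56
nΣu² − (Σu)² = 63788 − 60811.56 = 2976.44; nΣv² − (Σv)² = 26639.2 − 25921 = 718.2
r = 285.56 / √(2976.44 × 718.2) = 285.56 / 1462.0804 ≈ 0.195

0.195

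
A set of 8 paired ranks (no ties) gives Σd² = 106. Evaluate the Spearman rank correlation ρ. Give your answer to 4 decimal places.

ρ = 1 − 6Σd² / [n(n²−1)] = 1 − 6×106 / (8×63)
  = 1 − 636/504 = 1 − 1.26190 ≈ -0.2619

-0.2619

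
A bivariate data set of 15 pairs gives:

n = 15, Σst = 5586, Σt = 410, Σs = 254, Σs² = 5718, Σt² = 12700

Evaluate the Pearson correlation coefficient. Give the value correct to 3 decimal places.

-0.933

r = (nΣst − ΣsΣt) / √[(nΣs² − (Σs)²)(nΣt² − (Σt)²)]
Numerator: 15×5586 − 254×410 = -20350
Denominator: √[(85770 − 64516)(190500 − 168100)] = √[21254 × 22400] = 21819.4775
r = -20350 / 21819.4775 ≈ -0.933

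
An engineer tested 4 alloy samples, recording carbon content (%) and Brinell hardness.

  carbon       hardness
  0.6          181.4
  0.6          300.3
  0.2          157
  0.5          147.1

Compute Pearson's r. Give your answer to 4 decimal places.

n = 4, Σx = 1.9, Σy = 785.8, Σx² = 1.01, Σy² = 169373.46, Σxy = 393.97
nΣxy − ΣxΣy = 1575.88 − 1493.02 = 82.86
nΣx² − (Σx)² = 4.04 − 3.61 = 0.43; nΣy² − (Σy)² = 677493.84 − 617481.64 = 60012.2
r = 82.86 / √(0.43 × 60012.2) = 82.86 / 160.6401 ≈ 0.5158

0.5158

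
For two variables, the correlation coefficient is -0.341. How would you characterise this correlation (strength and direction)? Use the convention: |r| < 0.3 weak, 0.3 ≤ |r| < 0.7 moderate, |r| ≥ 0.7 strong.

r = -0.341 < 0 so the relationship is negative.
|r| = 0.341, which falls in the moderate range.

moderate negative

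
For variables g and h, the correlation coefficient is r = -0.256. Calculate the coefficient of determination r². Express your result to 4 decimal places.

0.0655

r² = (-0.256)² = 0.0655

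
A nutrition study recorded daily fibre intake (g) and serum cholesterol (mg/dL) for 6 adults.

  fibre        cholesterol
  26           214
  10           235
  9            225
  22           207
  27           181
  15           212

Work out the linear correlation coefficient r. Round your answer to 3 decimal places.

-0.802

n = 6, Σx = 109, Σy = 1274, Σx² = 2295, Σy² = 272200, Σxy = 22560
nΣxy − ΣxΣy = 135360 − 138866 = -3506
nΣx² − (Σx)² = 13770 − 11881 = 1889; nΣy² − (Σy)² = 1633200 − 1623076 = 10124
r = -3506 / √(1889 × 10124) = -3506 / 4373.1266 ≈ -0.802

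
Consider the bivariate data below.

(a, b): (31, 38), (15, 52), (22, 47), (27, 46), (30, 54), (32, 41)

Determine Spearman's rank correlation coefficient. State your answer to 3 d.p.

Rank a: 5, 1, 2, 3, 4, 6
Rank b: 1, 5, 4, 3, 6, 2
d = rank(a) − rank(b): 4, -4, -2, 0, -2, 4; Σd² = 56
ρ = 1 − 6Σd² / [n(n²−1)] = 1 − 6×56 / (6×35) = 1 − 336/210 ≈ -0.600

-0.600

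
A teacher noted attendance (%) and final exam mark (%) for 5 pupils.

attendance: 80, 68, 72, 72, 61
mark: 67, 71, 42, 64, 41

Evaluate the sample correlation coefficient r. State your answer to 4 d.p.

0.5033

n = 5, Σx = 353, Σy = 285, Σx² = 25113, Σy² = 17071, Σxy = 20321
nΣxy − ΣxΣy = 101605 − 100605 = 1000
nΣx² − (Σx)² = 125565 − 124609 = 956; nΣy² − (Σy)² = 85355 − 81225 = 4130
r = 1000 / √(956 × 4130) = 1000 / 1987.0279 ≈ 0.5033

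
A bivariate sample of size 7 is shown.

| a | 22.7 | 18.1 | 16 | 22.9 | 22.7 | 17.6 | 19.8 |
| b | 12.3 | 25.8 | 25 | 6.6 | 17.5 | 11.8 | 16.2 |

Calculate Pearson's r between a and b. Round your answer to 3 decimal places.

n = 7, Σa = 139.8, Σb = 115.2, Σa² = 2840.4, Σb² = 2193.42, Σab = 2223.02
nΣab − ΣaΣb = 15561.14 − 16104.96 = -543.82
nΣa² − (Σa)² = 19882.8 − 19544.04 = 338.76; nΣb² − (Σb)² = 15353.94 − 13271.04 = 2082.9
r = -543.82 / √(338.76 × 2082.9) = -543.82 / 840.0019 ≈ -0.647

-0.647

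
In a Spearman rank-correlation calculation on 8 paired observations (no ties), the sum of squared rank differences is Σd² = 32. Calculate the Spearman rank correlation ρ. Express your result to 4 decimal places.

ρ = 1 − 6Σd² / [n(n²−1)] = 1 − 6×32 / (8×63)
  = 1 − 192/504 = 1 − 0.38095 ≈ 0.6190

0.6190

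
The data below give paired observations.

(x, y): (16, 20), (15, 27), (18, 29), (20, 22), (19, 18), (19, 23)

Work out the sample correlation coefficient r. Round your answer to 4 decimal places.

-0.3173

n = 6, Σx = 107, Σy = 139, Σx² = 1927, Σy² = 3307, Σxy = 2466
nΣxy − ΣxΣy = 14796 − 14873 = -77
nΣx² − (Σx)² = 11562 − 11449 = 113; nΣy² − (Σy)² = 19842 − 19321 = 521
r = -77 / √(113 × 521) = -77 / 242.6376 ≈ -0.3173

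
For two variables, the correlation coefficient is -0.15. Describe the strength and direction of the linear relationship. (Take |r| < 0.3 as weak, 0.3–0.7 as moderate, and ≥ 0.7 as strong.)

r = -0.15 < 0 so the relationship is negative.
|r| = 0.15, which falls in the weak range.

weak negative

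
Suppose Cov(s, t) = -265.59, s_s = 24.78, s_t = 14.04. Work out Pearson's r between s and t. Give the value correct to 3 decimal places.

r = Cov(s,t) / (s_s · s_t) = -265.59 / (24.78 × 14.04)
  = -265.59 / 347.9112 ≈ -0.763

-0.763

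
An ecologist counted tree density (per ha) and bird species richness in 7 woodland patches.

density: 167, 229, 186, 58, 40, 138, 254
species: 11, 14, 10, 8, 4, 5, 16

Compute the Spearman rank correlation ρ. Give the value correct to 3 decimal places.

Rank density: 4, 6, 5, 2, 1, 3, 7
Rank species: 5, 6, 4, 3, 1, 2, 7
d = rank(density) − rank(species): -1, 0, 1, -1, 0, 1, 0; Σd² = 4
ρ = 1 − 6Σd² / [n(n²−1)] = 1 − 6×4 / (7×48) = 1 − 24/336 ≈ 0.929

0.929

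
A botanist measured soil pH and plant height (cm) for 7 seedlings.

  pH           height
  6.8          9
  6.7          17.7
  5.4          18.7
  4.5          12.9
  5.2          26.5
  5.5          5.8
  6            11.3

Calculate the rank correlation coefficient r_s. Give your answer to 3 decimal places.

Rank pH: 7, 6, 3, 1, 2, 4, 5
Rank height: 2, 5, 6, 4, 7, 1, 3
d = rank(pH) − rank(height): 5, 1, -3, -3, -5, 3, 2; Σd² = 82
ρ = 1 − 6Σd² / [n(n²−1)] = 1 − 6×82 / (7×48) = 1 − 492/336 ≈ -0.464

-0.464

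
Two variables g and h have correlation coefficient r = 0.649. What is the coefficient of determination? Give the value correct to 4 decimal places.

0.4212

r² = (0.649)² = 0.4212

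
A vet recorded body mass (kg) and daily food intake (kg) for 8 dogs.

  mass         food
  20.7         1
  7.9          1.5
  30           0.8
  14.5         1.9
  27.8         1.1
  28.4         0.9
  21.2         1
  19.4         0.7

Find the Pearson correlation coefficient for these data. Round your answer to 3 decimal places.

n = 8, Σx = 169.9, Σy = 8.9, Σx² = 4006.35, Σy² = 11.01, Σxy = 175.02
nΣxy − ΣxΣy = 1400.16 − 1512.11 = -111.95
nΣx² − (Σx)² = 32050.8 − 28866.01 = 3184.79; nΣy² − (Σy)² = 88.08 − 79.21 = 8.87
r = -111.95 / √(3184.79 × 8.87) = -111.95 / 168.0746 ≈ -0.666

-0.666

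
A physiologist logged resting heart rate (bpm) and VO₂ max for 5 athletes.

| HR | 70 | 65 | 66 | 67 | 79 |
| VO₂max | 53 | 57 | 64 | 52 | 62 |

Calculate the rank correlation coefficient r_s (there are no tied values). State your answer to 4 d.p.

-0.1000

Rank HR: 4, 1, 2, 3, 5
Rank VO₂max: 2, 3, 5, 1, 4
d = rank(HR) − rank(VO₂max): 2, -2, -3, 2, 1; Σd² = 22
ρ = 1 − 6Σd² / [n(n²−1)] = 1 − 6×22 / (5×24) = 1 − 132/120 ≈ -0.1000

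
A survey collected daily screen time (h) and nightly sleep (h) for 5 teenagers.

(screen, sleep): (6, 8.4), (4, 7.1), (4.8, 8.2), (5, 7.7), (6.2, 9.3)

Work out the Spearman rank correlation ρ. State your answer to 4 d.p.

Rank screen: 4, 1, 2, 3, 5
Rank sleep: 4, 1, 3, 2, 5
d = rank(screen) − rank(sleep): 0, 0, -1, 1, 0; Σd² = 2
ρ = 1 − 6Σd² / [n(n²−1)] = 1 − 6×2 / (5×24) = 1 − 12/120 ≈ 0.9000

0.9000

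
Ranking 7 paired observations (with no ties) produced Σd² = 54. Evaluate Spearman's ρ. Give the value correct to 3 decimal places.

0.036

ρ = 1 − 6Σd² / [n(n²−1)] = 1 − 6×54 / (7×48)
  = 1 − 324/336 = 1 − 0.9643 ≈ 0.036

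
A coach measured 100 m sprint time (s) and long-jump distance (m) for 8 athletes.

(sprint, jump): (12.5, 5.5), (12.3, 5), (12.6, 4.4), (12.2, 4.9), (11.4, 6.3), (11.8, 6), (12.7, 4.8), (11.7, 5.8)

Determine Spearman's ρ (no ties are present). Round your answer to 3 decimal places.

Rank sprint: 6, 5, 7, 4, 1, 3, 8, 2
Rank jump: 5, 4, 1, 3, 8, 7, 2, 6
d = rank(sprint) − rank(jump): 1, 1, 6, 1, -7, -4, 6, -4; Σd² = 156
ρ = 1 − 6Σd² / [n(n²−1)] = 1 − 6×156 / (8×63) = 1 − 936/504 ≈ -0.857

-0.857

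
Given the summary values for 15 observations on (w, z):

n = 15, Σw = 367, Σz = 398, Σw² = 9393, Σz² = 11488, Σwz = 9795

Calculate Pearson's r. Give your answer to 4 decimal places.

r = (nΣwz − ΣwΣz) / √[(nΣw² − (Σw)²)(nΣz² − (Σz)²)]
Numerator: 15×9795 − 367×398 = 859
Denominator: √[(140895 − 134689)(172320 − 158404)] = √[6206 × 13916] = 9293.1532
r = 859 / 9293.1532 ≈ 0.0924

0.0924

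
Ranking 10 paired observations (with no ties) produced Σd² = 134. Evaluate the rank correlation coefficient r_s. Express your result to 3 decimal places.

ρ = 1 − 6Σd² / [n(n²−1)] = 1 − 6×134 / (10×99)
  = 1 − 804/990 = 1 − 0.8121 ≈ 0.188

0.188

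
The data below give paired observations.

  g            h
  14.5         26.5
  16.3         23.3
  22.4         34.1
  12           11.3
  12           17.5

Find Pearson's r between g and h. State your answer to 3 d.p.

n = 5, Σg = 77.2, Σh = 112.7, Σg² = 1265.7, Σh² = 2841.89, Σgh = 1873.48
nΣgh − ΣgΣh = 9367.4 − 8700.44 = 666.96
nΣg² − (Σg)² = 6328.5 − 5959.84 = 368.66; nΣh² − (Σh)² = 14209.45 − 12701.29 = 1508.16
r = 666.96 / √(368.66 × 1508.16) = 666.96 / 745.6529 ≈ 0.894

0.894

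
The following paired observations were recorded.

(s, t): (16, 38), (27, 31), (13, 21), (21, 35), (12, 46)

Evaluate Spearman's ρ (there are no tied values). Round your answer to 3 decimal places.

Rank s: 3, 5, 2, 4, 1
Rank t: 4, 2, 1, 3, 5
d = rank(s) − rank(t): -1, 3, 1, 1, -4; Σd² = 28
ρ = 1 − 6Σd² / [n(n²−1)] = 1 − 6×28 / (5×24) = 1 − 168/120 ≈ -0.400

-0.400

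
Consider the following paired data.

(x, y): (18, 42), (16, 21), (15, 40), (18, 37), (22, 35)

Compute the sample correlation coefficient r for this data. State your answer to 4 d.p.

n = 5, Σx = 89, Σy = 175, Σx² = 1613, Σy² = 6399, Σxy = 3128
nΣxy − ΣxΣy = 15640 − 15575 = 65
nΣx² − (Σx)² = 8065 − 7921 = 144; nΣy² − (Σy)² = 31995 − 30625 = 1370
r = 65 / √(144 × 1370) = 65 / 444.1621 ≈ 0.1463

0.1463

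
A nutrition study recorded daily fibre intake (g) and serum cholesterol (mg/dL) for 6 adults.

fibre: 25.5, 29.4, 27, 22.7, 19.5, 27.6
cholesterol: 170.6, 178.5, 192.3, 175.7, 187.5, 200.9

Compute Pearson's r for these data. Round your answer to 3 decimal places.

0.141

n = 6, Σx = 151.7, Σy = 1105.5, Σx² = 3900.91, Σy² = 204333.45, Σxy = 27979.78
nΣxy − ΣxΣy = 167878.68 − 167704.35 = 174.33
nΣx² − (Σx)² = 23405.46 − 23012.89 = 392.57; nΣy² − (Σy)² = 1226000.7 − 1222130.25 = 3870.45
r = 174.33 / √(392.57 × 3870.45) = 174.33 / 1232.6486 ≈ 0.141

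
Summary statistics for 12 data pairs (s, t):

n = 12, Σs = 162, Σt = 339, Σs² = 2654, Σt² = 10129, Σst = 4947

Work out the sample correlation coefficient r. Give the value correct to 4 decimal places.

0.7296

r = (nΣst − ΣsΣt) / √[(nΣs² − (Σs)²)(nΣt² − (Σt)²)]
Numerator: 12×4947 − 162×339 = 4446
Denominator: √[(31848 − 26244)(121548 − 114921)] = √[5604 × 6627] = 6094.0715
r = 4446 / 6094.0715 ≈ 0.7296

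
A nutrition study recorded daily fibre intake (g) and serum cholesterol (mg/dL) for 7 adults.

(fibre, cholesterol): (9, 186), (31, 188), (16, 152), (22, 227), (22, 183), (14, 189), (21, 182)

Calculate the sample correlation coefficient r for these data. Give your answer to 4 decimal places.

0.2325

n = 7, Σx = 135, Σy = 1307, Σx² = 2903, Σy² = 246907, Σxy = 25422
nΣxy − ΣxΣy = 177954 − 176445 = 1509
nΣx² − (Σx)² = 20321 − 18225 = 2096; nΣy² − (Σy)² = 1728349 − 1708249 = 20100
r = 1509 / √(2096 × 20100) = 1509 / 6490.7319 ≈ 0.2325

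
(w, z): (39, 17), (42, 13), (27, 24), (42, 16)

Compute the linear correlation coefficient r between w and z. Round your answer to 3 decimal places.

n = 4, Σw = 150, Σz = 70, Σw² = 5778, Σz² = 1290, Σwz = 2529
nΣwz − ΣwΣz = 10116 − 10500 = -384
nΣw² − (Σw)² = 23112 − 22500 = 612; nΣz² − (Σz)² = 5160 − 4900 = 260
r = -384 / √(612 × 260) = -384 / 398.8985 ≈ -0.963

-0.963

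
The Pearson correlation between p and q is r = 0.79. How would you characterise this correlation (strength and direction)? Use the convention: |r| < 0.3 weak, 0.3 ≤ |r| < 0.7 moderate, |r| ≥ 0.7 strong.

strong positive

r = 0.79 > 0 so the relationship is positive.
|r| = 0.79, which falls in the strong range.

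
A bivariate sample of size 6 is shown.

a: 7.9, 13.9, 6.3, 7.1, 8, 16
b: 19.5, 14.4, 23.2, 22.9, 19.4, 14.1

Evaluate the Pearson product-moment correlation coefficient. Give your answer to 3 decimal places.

-0.952

n = 6, Σa = 59.2, Σb = 113.5, Σa² = 665.72, Σb² = 2225.43, Σab = 1043.76
nΣab − ΣaΣb = 6262.56 − 6719.2 = -456.64
nΣa² − (Σa)² = 3994.32 − 3504.64 = 489.68; nΣb² − (Σb)² = 13352.58 − 12882.25 = 470.33
r = -456.64 / √(489.68 × 470.33) = -456.64 / 479.9075 ≈ -0.952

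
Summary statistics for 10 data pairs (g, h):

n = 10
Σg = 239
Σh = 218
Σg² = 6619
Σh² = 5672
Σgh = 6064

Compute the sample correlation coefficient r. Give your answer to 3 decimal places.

r = (nΣgh − ΣgΣh) / √[(nΣg² − (Σg)²)(nΣh² − (Σh)²)]
Numerator: 10×6064 − 239×218 = 8538
Denominator: √[(66190 − 57121)(56720 − 47524)] = √[9069 × 9196] = 9132.2792
r = 8538 / 9132.2792 ≈ 0.935

0.935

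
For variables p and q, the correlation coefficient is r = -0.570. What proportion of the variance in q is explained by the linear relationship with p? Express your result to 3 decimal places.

0.325

r² = (-0.570)² = 0.325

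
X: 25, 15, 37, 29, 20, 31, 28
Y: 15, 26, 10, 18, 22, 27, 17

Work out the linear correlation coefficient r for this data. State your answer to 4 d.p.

n = 7, ΣX = 185, ΣY = 135, ΣX² = 5205, ΣY² = 2827, ΣXY = 3410
nΣXY − ΣXΣY = 23870 − 24975 = -1105
nΣX² − (ΣX)² = 36435 − 34225 = 2210; nΣY² − (ΣY)² = 19789 − 18225 = 1564
r = -1105 / √(2210 × 1564) = -1105 / 1859.1503 ≈ -0.5944

-0.5944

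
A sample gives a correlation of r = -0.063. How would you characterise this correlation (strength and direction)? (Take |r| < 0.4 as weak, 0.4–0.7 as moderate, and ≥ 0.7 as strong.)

r = -0.063 < 0 so the relationship is negative.
|r| = 0.063, which falls in the weak range.

weak negative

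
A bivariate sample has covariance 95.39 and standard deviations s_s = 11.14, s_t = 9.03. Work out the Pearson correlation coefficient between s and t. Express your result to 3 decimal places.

0.948

r = Cov(s,t) / (s_s · s_t) = 95.39 / (11.14 × 9.03)
  = 95.39 / 100.5942 ≈ 0.948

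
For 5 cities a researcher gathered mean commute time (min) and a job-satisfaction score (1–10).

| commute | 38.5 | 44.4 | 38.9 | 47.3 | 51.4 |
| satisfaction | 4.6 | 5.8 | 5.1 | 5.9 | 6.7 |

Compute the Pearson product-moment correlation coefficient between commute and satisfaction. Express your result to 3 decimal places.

n = 5, Σx = 220.5, Σy = 28.1, Σx² = 9846.07, Σy² = 160.51, Σxy = 1256.46
nΣxy − ΣxΣy = 6282.3 − 6196.05 = 86.25
nΣx² − (Σx)² = 49230.35 − 48620.25 = 610.1; nΣy² − (Σy)² = 802.55 − 789.61 = 12.94
r = 86.25 / √(610.1 × 12.94) = 86.25 / 88.8521 ≈ 0.971

0.971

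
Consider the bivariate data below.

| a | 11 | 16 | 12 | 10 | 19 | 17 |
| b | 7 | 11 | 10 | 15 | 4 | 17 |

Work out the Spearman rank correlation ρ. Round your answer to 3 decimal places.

Rank a: 2, 4, 3, 1, 6, 5
Rank b: 2, 4, 3, 5, 1, 6
d = rank(a) − rank(b): 0, 0, 0, -4, 5, -1; Σd² = 42
ρ = 1 − 6Σd² / [n(n²−1)] = 1 − 6×42 / (6×35) = 1 − 252/210 ≈ -0.200

-0.200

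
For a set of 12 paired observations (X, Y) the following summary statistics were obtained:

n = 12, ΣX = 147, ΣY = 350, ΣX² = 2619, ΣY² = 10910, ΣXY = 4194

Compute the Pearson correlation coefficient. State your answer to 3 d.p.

r = (nΣXY − ΣXΣY) / √[(nΣX² − (ΣX)²)(nΣY² − (ΣY)²)]
Numerator: 12×4194 − 147×350 = -1122
Denominator: √[(31428 − 21609)(130920 − 122500)] = √[9819 × 8420] = 9092.6333
r = -1122 / 9092.6333 ≈ -0.123

-0.123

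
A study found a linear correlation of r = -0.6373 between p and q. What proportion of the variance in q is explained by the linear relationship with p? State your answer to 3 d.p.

0.406

r² = (-0.6373)² = 0.406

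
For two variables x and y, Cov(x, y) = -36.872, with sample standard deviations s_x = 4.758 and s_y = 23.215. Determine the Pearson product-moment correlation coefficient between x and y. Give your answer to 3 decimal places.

-0.334

r = Cov(x,y) / (s_x · s_y) = -36.872 / (4.758 × 23.215)
  = -36.872 / 110.4570 ≈ -0.334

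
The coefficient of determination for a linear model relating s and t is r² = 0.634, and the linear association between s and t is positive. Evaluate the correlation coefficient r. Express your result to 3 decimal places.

0.796

|r| = √0.634 = 0.796
The association is positive, so r = 0.796.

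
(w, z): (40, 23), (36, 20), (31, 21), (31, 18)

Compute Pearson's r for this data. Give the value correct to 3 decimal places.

0.735

n = 4, Σw = 138, Σz = 82, Σw² = 4818, Σz² = 1694, Σwz = 2849
nΣwz − ΣwΣz = 11396 − 11316 = 80
nΣw² − (Σw)² = 19272 − 19044 = 228; nΣz² − (Σz)² = 6776 − 6724 = 52
r = 80 / √(228 × 52) = 80 / 108.8853 ≈ 0.735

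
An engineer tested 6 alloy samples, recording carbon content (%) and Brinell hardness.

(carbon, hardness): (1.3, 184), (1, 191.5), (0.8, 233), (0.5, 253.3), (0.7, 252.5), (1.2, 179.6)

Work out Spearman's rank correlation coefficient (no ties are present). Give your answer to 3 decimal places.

Rank carbon: 6, 4, 3, 1, 2, 5
Rank hardness: 2, 3, 4, 6, 5, 1
d = rank(carbon) − rank(hardness): 4, 1, -1, -5, -3, 4; Σd² = 68
ρ = 1 − 6Σd² / [n(n²−1)] = 1 − 6×68 / (6×35) = 1 − 408/210 ≈ -0.943

-0.943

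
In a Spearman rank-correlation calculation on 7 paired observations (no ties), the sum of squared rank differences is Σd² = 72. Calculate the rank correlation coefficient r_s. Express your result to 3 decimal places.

ρ = 1 − 6Σd² / [n(n²−1)] = 1 − 6×72 / (7×48)
  = 1 − 432/336 = 1 − 1.2857 ≈ -0.286

-0.286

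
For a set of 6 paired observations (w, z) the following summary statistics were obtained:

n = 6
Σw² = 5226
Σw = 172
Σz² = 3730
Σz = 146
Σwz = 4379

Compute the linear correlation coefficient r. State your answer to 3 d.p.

r = (nΣwz − ΣwΣz) / √[(nΣw² − (Σw)²)(nΣz² − (Σz)²)]
Numerator: 6×4379 − 172×146 = 1162
Denominator: √[(31356 − 29584)(22380 − 21316)] = √[1772 × 1064] = 1373.1016
r = 1162 / 1373.1016 ≈ 0.846

0.846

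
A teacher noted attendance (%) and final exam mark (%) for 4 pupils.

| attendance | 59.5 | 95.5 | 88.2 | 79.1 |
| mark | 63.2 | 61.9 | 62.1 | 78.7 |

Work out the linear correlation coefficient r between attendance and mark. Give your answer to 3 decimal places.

-0.133

n = 4, Σx = 322.3, Σy = 265.9, Σx² = 26696.55, Σy² = 17875.95, Σxy = 21374.24
nΣxy − ΣxΣy = 85496.96 − 85699.57 = -202.61
nΣx² − (Σx)² = 106786.2 − 103877.29 = 2908.91; nΣy² − (Σy)² = 71503.8 − 70702.81 = 800.99
r = -202.61 / √(2908.91 × 800.99) = -202.61 / 1526.4363 ≈ -0.133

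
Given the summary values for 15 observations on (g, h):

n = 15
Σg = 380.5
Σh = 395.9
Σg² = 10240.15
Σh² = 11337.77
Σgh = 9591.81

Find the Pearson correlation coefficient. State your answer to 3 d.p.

r = (nΣgh − ΣgΣh) / √[(nΣg² − (Σg)²)(nΣh² − (Σh)²)]
Numerator: 15×9591.81 − 380.5×395.9 = -6762.8
Denominator: √[(153602.25 − 144780.25)(170066.55 − 156736.81)] = √[8822 × 13329.74] = 10844.1213
r = -6762.8 / 10844.1213 ≈ -0.624

-0.624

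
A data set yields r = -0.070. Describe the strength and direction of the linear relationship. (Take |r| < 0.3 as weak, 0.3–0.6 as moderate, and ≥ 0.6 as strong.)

r = -0.070 < 0 so the relationship is negative.
|r| = 0.070, which falls in the weak range.

weak negative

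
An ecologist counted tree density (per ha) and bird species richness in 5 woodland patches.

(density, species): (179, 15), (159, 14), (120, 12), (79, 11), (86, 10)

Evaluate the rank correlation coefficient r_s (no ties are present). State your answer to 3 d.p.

Rank density: 5, 4, 3, 1, 2
Rank species: 5, 4, 3, 2, 1
d = rank(density) − rank(species): 0, 0, 0, -1, 1; Σd² = 2
ρ = 1 − 6Σd² / [n(n²−1)] = 1 − 6×2 / (5×24) = 1 − 12/120 ≈ 0.900

0.900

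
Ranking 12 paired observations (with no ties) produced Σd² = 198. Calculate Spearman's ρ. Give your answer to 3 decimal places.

0.308

ρ = 1 − 6Σd² / [n(n²−1)] = 1 − 6×198 / (12×143)
  = 1 − 1188/1716 = 1 − 0.6923 ≈ 0.308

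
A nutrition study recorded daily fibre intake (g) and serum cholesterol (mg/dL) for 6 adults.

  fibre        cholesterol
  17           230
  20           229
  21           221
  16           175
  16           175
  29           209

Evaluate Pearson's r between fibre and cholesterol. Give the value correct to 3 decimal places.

n = 6, Σx = 119, Σy = 1239, Σx² = 2483, Σy² = 259113, Σxy = 24792
nΣxy − ΣxΣy = 148752 − 147441 = 1311
nΣx² − (Σx)² = 14898 − 14161 = 737; nΣy² − (Σy)² = 1554678 − 1535121 = 19557
r = 1311 / √(737 × 19557) = 1311 / 3796.5127 ≈ 0.345

0.345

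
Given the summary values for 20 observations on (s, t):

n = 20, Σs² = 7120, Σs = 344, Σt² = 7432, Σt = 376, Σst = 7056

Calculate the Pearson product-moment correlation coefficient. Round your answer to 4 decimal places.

r = (nΣst − ΣsΣt) / √[(nΣs² − (Σs)²)(nΣt² − (Σt)²)]
Numerator: 20×7056 − 344×376 = 11776
Denominator: √[(142400 − 118336)(148640 − 141376)] = √[24064 × 7264] = 13221.2290
r = 11776 / 13221.2290 ≈ 0.8907

0.8907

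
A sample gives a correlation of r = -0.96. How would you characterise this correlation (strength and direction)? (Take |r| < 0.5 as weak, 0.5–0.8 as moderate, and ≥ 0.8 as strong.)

r = -0.96 < 0 so the relationship is negative.
|r| = 0.96, which falls in the strong range.

strong negative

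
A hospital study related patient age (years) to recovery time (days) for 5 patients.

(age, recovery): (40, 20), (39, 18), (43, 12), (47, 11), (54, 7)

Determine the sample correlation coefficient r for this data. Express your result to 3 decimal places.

-0.922

n = 5, Σx = 223, Σy = 68, Σx² = 10095, Σy² = 1038, Σxy = 2913
nΣxy − ΣxΣy = 14565 − 15164 = -599
nΣx² − (Σx)² = 50475 − 49729 = 746; nΣy² − (Σy)² = 5190 − 4624 = 566
r = -599 / √(746 × 566) = -599 / 649.7969 ≈ -0.922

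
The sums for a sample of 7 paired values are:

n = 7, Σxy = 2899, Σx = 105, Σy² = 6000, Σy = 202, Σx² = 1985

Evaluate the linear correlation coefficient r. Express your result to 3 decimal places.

-0.495

r = (nΣxy − ΣxΣy) / √[(nΣx² − (Σx)²)(nΣy² − (Σy)²)]
Numerator: 7×2899 − 105×202 = -917
Denominator: √[(13895 − 11025)(42000 − 40804)] = √[2870 × 1196] = 1852.7061
r = -917 / 1852.7061 ≈ -0.495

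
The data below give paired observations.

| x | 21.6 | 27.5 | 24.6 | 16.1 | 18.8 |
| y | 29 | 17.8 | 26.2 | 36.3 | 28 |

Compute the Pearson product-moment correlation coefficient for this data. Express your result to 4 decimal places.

-0.9249

n = 5, Σx = 108.6, Σy = 137.3, Σx² = 2440.62, Σy² = 3945.97, Σxy = 2871.25
nΣxy − ΣxΣy = 14356.25 − 14910.78 = -554.53
nΣx² − (Σx)² = 12203.1 − 11793.96 = 409.14; nΣy² − (Σy)² = 19729.85 − 18851.29 = 878.56
r = -554.53 / √(409.14 × 878.56) = -554.53 / 599.5449 ≈ -0.9249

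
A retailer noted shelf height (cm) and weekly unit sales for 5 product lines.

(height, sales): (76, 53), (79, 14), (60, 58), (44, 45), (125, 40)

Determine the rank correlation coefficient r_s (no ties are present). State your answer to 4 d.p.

Rank height: 3, 4, 2, 1, 5
Rank sales: 4, 1, 5, 3, 2
d = rank(height) − rank(sales): -1, 3, -3, -2, 3; Σd² = 32
ρ = 1 − 6Σd² / [n(n²−1)] = 1 − 6×32 / (5×24) = 1 − 192/120 ≈ -0.6000

-0.6000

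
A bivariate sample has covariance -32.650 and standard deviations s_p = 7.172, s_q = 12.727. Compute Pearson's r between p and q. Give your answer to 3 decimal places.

r = Cov(p,q) / (s_p · s_q) = -32.650 / (7.172 × 12.727)
  = -32.650 / 91.2780 ≈ -0.358

-0.358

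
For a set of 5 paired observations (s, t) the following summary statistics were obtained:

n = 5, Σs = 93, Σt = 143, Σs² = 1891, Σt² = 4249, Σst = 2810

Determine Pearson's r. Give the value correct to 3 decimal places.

r = (nΣst − ΣsΣt) / √[(nΣs² − (Σs)²)(nΣt² − (Σt)²)]
Numerator: 5×2810 − 93×143 = 751
Denominator: √[(9455 − 8649)(21245 − 20449)] = √[806 × 796] = 800.9844
r = 751 / 800.9844 ≈ 0.938

0.938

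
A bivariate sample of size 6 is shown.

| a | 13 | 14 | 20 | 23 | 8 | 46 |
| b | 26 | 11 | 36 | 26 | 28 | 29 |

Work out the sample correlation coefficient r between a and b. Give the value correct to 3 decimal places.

0.259

n = 6, Σa = 124, Σb = 156, Σa² = 3474, Σb² = 4394, Σab = 3368
nΣab − ΣaΣb = 20208 − 19344 = 864
nΣa² − (Σa)² = 20844 − 15376 = 5468; nΣb² − (Σb)² = 26364 − 24336 = 2028
r = 864 / √(5468 × 2028) = 864 / 3330.0306 ≈ 0.259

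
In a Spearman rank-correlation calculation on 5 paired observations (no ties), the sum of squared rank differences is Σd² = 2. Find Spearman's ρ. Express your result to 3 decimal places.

ρ = 1 − 6Σd² / [n(n²−1)] = 1 − 6×2 / (5×24)
  = 1 − 12/120 = 1 − 0.1000 ≈ 0.900

0.900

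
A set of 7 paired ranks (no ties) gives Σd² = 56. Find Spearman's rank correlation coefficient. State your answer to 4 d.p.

ρ = 1 − 6Σd² / [n(n²−1)] = 1 − 6×56 / (7×48)
  = 1 − 336/336 = 1 − 1.00000 ≈ 0.0000

0.0000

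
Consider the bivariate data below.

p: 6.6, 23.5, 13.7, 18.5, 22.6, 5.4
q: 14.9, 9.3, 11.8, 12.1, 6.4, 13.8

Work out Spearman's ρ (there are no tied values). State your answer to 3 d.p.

Rank p: 2, 6, 3, 4, 5, 1
Rank q: 6, 2, 3, 4, 1, 5
d = rank(p) − rank(q): -4, 4, 0, 0, 4, -4; Σd² = 64
ρ = 1 − 6Σd² / [n(n²−1)] = 1 − 6×64 / (6×35) = 1 − 384/210 ≈ -0.829

-0.829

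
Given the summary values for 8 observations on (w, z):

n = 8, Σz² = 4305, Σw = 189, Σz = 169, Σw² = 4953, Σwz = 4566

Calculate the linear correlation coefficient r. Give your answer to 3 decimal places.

r = (nΣwz − ΣwΣz) / √[(nΣw² − (Σw)²)(nΣz² − (Σz)²)]
Numerator: 8×4566 − 189×169 = 4587
Denominator: √[(39624 − 35721)(34440 − 28561)] = √[3903 × 5879] = 4790.1709
r = 4587 / 4790.1709 ≈ 0.958

0.958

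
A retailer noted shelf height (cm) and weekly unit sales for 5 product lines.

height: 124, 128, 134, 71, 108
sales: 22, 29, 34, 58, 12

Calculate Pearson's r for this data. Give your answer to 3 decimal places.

-0.633

n = 5, Σx = 565, Σy = 155, Σx² = 66421, Σy² = 5989, Σxy = 16410
nΣxy − ΣxΣy = 82050 − 87575 = -5525
nΣx² − (Σx)² = 332105 − 319225 = 12880; nΣy² − (Σy)² = 29945 − 24025 = 5920
r = -5525 / √(12880 × 5920) = -5525 / 8732.1017 ≈ -0.633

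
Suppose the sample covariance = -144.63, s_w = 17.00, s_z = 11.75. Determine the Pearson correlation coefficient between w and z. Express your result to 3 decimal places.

-0.724

r = Cov(w,z) / (s_w · s_z) = -144.63 / (17.00 × 11.75)
  = -144.63 / 199.7500 ≈ -0.724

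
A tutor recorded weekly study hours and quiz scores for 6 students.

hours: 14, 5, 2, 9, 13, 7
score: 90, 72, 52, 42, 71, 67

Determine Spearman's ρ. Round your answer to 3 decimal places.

Rank hours: 6, 2, 1, 4, 5, 3
Rank score: 6, 5, 2, 1, 4, 3
d = rank(hours) − rank(score): 0, -3, -1, 3, 1, 0; Σd² = 20
ρ = 1 − 6Σd² / [n(n²−1)] = 1 − 6×20 / (6×35) = 1 − 120/210 ≈ 0.429

0.429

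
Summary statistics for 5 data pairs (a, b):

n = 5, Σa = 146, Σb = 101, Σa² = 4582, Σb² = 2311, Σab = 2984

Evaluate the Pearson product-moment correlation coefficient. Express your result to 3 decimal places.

r = (nΣab − ΣaΣb) / √[(nΣa² − (Σa)²)(nΣb² − (Σb)²)]
Numerator: 5×2984 − 146×101 = 174
Denominator: √[(22910 − 21316)(11555 − 10201)] = √[1594 × 1354] = 1469.1072
r = 174 / 1469.1072 ≈ 0.118

0.118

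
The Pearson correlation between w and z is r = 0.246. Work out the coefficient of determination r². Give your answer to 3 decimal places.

0.061

r² = (0.246)² = 0.061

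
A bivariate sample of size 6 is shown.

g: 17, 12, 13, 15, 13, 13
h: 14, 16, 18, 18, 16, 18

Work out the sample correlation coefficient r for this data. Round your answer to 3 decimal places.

-0.489

n = 6, Σg = 83, Σh = 100, Σg² = 1165, Σh² = 1680, Σgh = 1376
nΣgh − ΣgΣh = 8256 − 8300 = -44
nΣg² − (Σg)² = 6990 − 6889 = 101; nΣh² − (Σh)² = 10080 − 10000 = 80
r = -44 / √(101 × 80) = -44 / 89.8888 ≈ -0.489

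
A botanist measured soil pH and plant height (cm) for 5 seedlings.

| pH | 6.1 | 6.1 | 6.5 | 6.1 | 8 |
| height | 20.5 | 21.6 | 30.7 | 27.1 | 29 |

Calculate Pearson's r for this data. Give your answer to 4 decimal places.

n = 5, Σx = 32.8, Σy = 128.9, Σx² = 217.88, Σy² = 3404.71, Σxy = 853.67
nΣxy − ΣxΣy = 4268.35 − 4227.92 = 40.43
nΣx² − (Σx)² = 1089.4 − 1075.84 = 13.56; nΣy² − (Σy)² = 17023.55 − 16615.21 = 408.34
r = 40.43 / √(13.56 × 408.34) = 40.43 / 74.4116 ≈ 0.5433

0.5433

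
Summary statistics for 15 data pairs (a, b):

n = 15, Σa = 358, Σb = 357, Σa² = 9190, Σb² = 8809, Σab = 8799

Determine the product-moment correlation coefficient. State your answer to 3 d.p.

r = (nΣab − ΣaΣb) / √[(nΣa² − (Σa)²)(nΣb² − (Σb)²)]
Numerator: 15×8799 − 358×357 = 4179
Denominator: √[(137850 − 128164)(132135 − 127449)] = √[9686 × 4686] = 6737.1059
r = 4179 / 6737.1059 ≈ 0.620

0.620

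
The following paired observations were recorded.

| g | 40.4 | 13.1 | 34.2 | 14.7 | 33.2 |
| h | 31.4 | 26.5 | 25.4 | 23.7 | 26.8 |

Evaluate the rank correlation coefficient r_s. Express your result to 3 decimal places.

0.500

Rank g: 5, 1, 4, 2, 3
Rank h: 5, 3, 2, 1, 4
d = rank(g) − rank(h): 0, -2, 2, 1, -1; Σd² = 10
ρ = 1 − 6Σd² / [n(n²−1)] = 1 − 6×10 / (5×24) = 1 − 60/120 ≈ 0.500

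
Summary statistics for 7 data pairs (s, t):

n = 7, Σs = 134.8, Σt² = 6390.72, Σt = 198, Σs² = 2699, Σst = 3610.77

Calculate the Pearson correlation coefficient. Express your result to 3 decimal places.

r = (nΣst − ΣsΣt) / √[(nΣs² − (Σs)²)(nΣt² − (Σt)²)]
Numerator: 7×3610.77 − 134.8×198 = -1415.01
Denominator: √[(18893 − 18171.04)(44735.04 − 39204)] = √[721.96 × 5531.04] = 1998.2967
r = -1415.01 / 1998.2967 ≈ -0.708

-0.708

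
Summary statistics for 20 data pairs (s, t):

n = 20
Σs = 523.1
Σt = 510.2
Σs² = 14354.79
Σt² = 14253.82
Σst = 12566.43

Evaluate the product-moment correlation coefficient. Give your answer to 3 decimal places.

-0.852

r = (nΣst − ΣsΣt) / √[(nΣs² − (Σs)²)(nΣt² − (Σt)²)]
Numerator: 20×12566.43 − 523.1×510.2 = -15557.02
Denominator: √[(287095.8 − 273633.61)(285076.4 − 260304.04)] = √[13462.19 × 24772.36] = 18261.7145
r = -15557.02 / 18261.7145 ≈ -0.852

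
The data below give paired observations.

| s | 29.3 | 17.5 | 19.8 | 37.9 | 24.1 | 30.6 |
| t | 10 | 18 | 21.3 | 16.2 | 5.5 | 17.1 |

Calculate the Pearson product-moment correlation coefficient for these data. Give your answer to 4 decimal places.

-0.1729

n = 6, Σs = 159.2, Σt = 88.1, Σs² = 4510.36, Σt² = 1462.79, Σst = 2299.53
nΣst − ΣsΣt = 13797.18 − 14025.52 = -228.34
nΣs² − (Σs)² = 27062.16 − 25344.64 = 1717.52; nΣt² − (Σt)² = 8776.74 − 7761.61 = 1015.13
r = -228.34 / √(1717.52 × 1015.13) = -228.34 / 1320.4189 ≈ -0.1729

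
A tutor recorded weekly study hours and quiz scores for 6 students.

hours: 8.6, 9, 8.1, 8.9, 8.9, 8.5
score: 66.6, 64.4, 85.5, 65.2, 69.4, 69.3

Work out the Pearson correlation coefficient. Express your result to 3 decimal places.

-0.872

n = 6, Σx = 52, Σy = 420.4, Σx² = 451.24, Σy² = 29763.06, Σxy = 3631.9
nΣxy − ΣxΣy = 21791.4 − 21860.8 = -69.4
nΣx² − (Σx)² = 2707.44 − 2704 = 3.44; nΣy² − (Σy)² = 178578.36 − 176736.16 = 1842.2
r = -69.4 / √(3.44 × 1842.2) = -69.4 / 79.6063 ≈ -0.872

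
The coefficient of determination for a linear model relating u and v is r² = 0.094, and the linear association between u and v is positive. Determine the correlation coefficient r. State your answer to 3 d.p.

|r| = √0.094 = 0.307
The association is positive, so r = 0.307.

0.307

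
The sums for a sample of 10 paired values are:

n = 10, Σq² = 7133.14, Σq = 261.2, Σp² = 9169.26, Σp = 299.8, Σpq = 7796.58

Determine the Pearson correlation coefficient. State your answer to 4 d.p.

r = (nΣpq − ΣpΣq) / √[(nΣp² − (Σp)²)(nΣq² − (Σq)²)]
Numerator: 10×7796.58 − 299.8×261.2 = -341.96
Denominator: √[(91692.6 − 89880.04)(71331.4 − 68225.44)] = √[1812.56 × 3105.96] = 2372.7071
r = -341.96 / 2372.7071 ≈ -0.1441

-0.1441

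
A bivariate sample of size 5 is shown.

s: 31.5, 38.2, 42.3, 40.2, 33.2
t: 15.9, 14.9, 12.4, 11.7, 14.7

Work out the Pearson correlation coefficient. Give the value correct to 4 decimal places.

-0.8492

n = 5, Σs = 185.4, Σt = 69.6, Σs² = 6959.06, Σt² = 981.56, Σst = 2552.93
nΣst − ΣsΣt = 12764.65 − 12903.84 = -139.19
nΣs² − (Σs)² = 34795.3 − 34373.16 = 422.14; nΣt² − (Σt)² = 4907.8 − 4844.16 = 63.64
r = -139.19 / √(422.14 × 63.64) = -139.19 / 163.9054 ≈ -0.8492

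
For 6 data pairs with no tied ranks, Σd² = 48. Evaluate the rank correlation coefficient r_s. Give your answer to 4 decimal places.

-0.3714

ρ = 1 − 6Σd² / [n(n²−1)] = 1 − 6×48 / (6×35)
  = 1 − 288/210 = 1 − 1.37143 ≈ -0.3714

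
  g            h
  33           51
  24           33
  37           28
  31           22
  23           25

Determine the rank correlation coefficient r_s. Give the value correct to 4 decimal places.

0.3000

Rank g: 4, 2, 5, 3, 1
Rank h: 5, 4, 3, 1, 2
d = rank(g) − rank(h): -1, -2, 2, 2, -1; Σd² = 14
ρ = 1 − 6Σd² / [n(n²−1)] = 1 − 6×14 / (5×24) = 1 − 84/120 ≈ 0.3000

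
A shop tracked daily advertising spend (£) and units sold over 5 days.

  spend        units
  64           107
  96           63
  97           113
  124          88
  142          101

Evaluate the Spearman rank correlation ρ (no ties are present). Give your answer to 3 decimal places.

Rank spend: 1, 2, 3, 4, 5
Rank units: 4, 1, 5, 2, 3
d = rank(spend) − rank(units): -3, 1, -2, 2, 2; Σd² = 22
ρ = 1 − 6Σd² / [n(n²−1)] = 1 − 6×22 / (5×24) = 1 − 132/120 ≈ -0.100

-0.100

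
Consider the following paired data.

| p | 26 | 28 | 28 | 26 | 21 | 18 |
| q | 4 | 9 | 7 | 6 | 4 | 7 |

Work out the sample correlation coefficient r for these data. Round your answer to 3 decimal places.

n = 6, Σp = 147, Σq = 37, Σp² = 3685, Σq² = 247, Σpq = 918
nΣpq − ΣpΣq = 5508 − 5439 = 69
nΣp² − (Σp)² = 22110 − 21609 = 501; nΣq² − (Σq)² = 1482 − 1369 = 113
r = 69 / √(501 × 113) = 69 / 237.9349 ≈ 0.290

0.290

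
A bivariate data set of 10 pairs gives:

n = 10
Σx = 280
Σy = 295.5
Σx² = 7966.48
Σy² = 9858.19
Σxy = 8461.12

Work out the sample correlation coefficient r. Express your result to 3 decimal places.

0.496

r = (nΣxy − ΣxΣy) / √[(nΣx² − (Σx)²)(nΣy² − (Σy)²)]
Numerator: 10×8461.12 − 280×295.5 = 1871.2
Denominator: √[(79664.8 − 78400)(98581.9 − 87320.25)] = √[1264.8 × 11261.65] = 3774.0873
r = 1871.2 / 3774.0873 ≈ 0.496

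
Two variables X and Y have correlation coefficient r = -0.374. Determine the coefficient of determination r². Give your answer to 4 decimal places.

r² = (-0.374)² = 0.1399

0.1399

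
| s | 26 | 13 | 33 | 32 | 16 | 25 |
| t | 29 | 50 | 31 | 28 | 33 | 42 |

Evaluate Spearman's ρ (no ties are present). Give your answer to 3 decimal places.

-0.771

Rank s: 4, 1, 6, 5, 2, 3
Rank t: 2, 6, 3, 1, 4, 5
d = rank(s) − rank(t): 2, -5, 3, 4, -2, -2; Σd² = 62
ρ = 1 − 6Σd² / [n(n²−1)] = 1 − 6×62 / (6×35) = 1 − 372/210 ≈ -0.771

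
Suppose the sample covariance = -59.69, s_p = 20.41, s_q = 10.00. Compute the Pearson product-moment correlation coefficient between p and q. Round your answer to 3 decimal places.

r = Cov(p,q) / (s_p · s_q) = -59.69 / (20.41 × 10.00)
  = -59.69 / 204.1000 ≈ -0.292

-0.292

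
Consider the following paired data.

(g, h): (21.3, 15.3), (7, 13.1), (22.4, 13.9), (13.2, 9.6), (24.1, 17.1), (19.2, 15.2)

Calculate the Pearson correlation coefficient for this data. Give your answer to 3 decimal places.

n = 6, Σg = 107.2, Σh = 84.2, Σg² = 2128.14, Σh² = 1214.52, Σgh = 1559.62
nΣgh − ΣgΣh = 9357.72 − 9026.24 = 331.48
nΣg² − (Σg)² = 12768.84 − 11491.84 = 1277; nΣh² − (Σh)² = 7287.12 − 7089.64 = 197.48
r = 331.48 / √(1277 × 197.48) = 331.48 / 502.1772 ≈ 0.660

0.660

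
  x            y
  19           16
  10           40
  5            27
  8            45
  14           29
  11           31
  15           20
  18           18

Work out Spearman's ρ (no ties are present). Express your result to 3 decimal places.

Rank x: 8, 3, 1, 2, 5, 4, 6, 7
Rank y: 1, 7, 4, 8, 5, 6, 3, 2
d = rank(x) − rank(y): 7, -4, -3, -6, 0, -2, 3, 5; Σd² = 148
ρ = 1 − 6Σd² / [n(n²−1)] = 1 − 6×148 / (8×63) = 1 − 888/504 ≈ -0.762

-0.762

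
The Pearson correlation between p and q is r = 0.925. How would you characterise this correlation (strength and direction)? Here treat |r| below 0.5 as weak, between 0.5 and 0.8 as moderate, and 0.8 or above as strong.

strong positive

r = 0.925 > 0 so the relationship is positive.
|r| = 0.925, which falls in the strong range.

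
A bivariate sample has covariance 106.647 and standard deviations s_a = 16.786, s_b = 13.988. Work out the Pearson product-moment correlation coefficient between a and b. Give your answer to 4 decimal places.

0.4542

r = Cov(a,b) / (s_a · s_b) = 106.647 / (16.786 × 13.988)
  = 106.647 / 234.8026 ≈ 0.4542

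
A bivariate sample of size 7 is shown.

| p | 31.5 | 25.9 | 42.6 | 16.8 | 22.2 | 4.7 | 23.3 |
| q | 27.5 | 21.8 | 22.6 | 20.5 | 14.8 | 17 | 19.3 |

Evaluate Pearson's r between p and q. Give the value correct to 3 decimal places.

0.594

n = 7, Σp = 167, Σq = 143.5, Σp² = 4817.88, Σq² = 3043.03, Σpq = 3596.18
nΣpq − ΣpΣq = 25173.26 − 23964.5 = 1208.76
nΣp² − (Σp)² = 33725.16 − 27889 = 5836.16; nΣq² − (Σq)² = 21301.21 − 20592.25 = 708.96
r = 1208.76 / √(5836.16 × 708.96) = 1208.76 / 2034.1101 ≈ 0.594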